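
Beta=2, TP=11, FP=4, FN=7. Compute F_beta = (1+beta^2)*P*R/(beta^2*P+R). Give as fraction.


P = TP/(TP+FP) = 11/15 = 11/15
R = TP/(TP+FN) = 11/18 = 11/18
beta^2 = 2^2 = 4
(1 + beta^2) = 5
Numerator = (1+beta^2)*P*R = 121/54
Denominator = beta^2*P + R = 44/15 + 11/18 = 319/90
F_beta = 55/87

55/87


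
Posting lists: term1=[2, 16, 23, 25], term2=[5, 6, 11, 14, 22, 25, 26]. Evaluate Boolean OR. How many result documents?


Boolean OR: find union of posting lists
term1 docs: [2, 16, 23, 25]
term2 docs: [5, 6, 11, 14, 22, 25, 26]
Union: [2, 5, 6, 11, 14, 16, 22, 23, 25, 26]
|union| = 10

10


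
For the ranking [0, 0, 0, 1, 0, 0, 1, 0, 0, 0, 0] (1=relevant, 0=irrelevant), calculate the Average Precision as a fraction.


Computing P@k for each relevant position:
Position 1: not relevant
Position 2: not relevant
Position 3: not relevant
Position 4: relevant, P@4 = 1/4 = 1/4
Position 5: not relevant
Position 6: not relevant
Position 7: relevant, P@7 = 2/7 = 2/7
Position 8: not relevant
Position 9: not relevant
Position 10: not relevant
Position 11: not relevant
Sum of P@k = 1/4 + 2/7 = 15/28
AP = 15/28 / 2 = 15/56

15/56


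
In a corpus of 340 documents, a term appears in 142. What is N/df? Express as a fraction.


IDF ratio = N / df
= 340 / 142
= 170/71

170/71


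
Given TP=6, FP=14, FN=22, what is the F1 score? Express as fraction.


F1 = 2 * P * R / (P + R)
P = TP/(TP+FP) = 6/20 = 3/10
R = TP/(TP+FN) = 6/28 = 3/14
2 * P * R = 2 * 3/10 * 3/14 = 9/70
P + R = 3/10 + 3/14 = 18/35
F1 = 9/70 / 18/35 = 1/4

1/4


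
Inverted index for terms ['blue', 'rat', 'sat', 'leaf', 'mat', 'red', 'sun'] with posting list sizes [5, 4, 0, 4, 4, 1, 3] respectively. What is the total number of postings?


Summing posting list sizes:
'blue': 5 postings
'rat': 4 postings
'sat': 0 postings
'leaf': 4 postings
'mat': 4 postings
'red': 1 postings
'sun': 3 postings
Total = 5 + 4 + 0 + 4 + 4 + 1 + 3 = 21

21


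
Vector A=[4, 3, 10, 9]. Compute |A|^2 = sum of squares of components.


|A|^2 = sum of squared components
A[0]^2 = 4^2 = 16
A[1]^2 = 3^2 = 9
A[2]^2 = 10^2 = 100
A[3]^2 = 9^2 = 81
Sum = 16 + 9 + 100 + 81 = 206

206


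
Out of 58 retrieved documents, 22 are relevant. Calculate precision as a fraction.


Precision = relevant_retrieved / total_retrieved
= 22 / 58
= 22 / (22 + 36)
= 11/29

11/29


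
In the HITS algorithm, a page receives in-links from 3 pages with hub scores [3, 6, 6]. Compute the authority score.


Authority = sum of hub scores of in-linkers
In-link 1: hub score = 3
In-link 2: hub score = 6
In-link 3: hub score = 6
Authority = 3 + 6 + 6 = 15

15


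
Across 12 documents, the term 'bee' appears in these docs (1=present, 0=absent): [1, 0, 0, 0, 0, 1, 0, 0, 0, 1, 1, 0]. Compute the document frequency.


Checking each document for 'bee':
Doc 1: present
Doc 2: absent
Doc 3: absent
Doc 4: absent
Doc 5: absent
Doc 6: present
Doc 7: absent
Doc 8: absent
Doc 9: absent
Doc 10: present
Doc 11: present
Doc 12: absent
df = sum of presences = 1 + 0 + 0 + 0 + 0 + 1 + 0 + 0 + 0 + 1 + 1 + 0 = 4

4


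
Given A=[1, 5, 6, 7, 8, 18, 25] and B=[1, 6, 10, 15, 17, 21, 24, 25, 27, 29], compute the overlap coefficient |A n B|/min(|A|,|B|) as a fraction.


A intersect B = [1, 6, 25]
|A intersect B| = 3
min(|A|, |B|) = min(7, 10) = 7
Overlap = 3 / 7 = 3/7

3/7


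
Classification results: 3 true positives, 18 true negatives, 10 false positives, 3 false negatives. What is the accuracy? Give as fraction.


Accuracy = (TP + TN) / (TP + TN + FP + FN)
TP + TN = 3 + 18 = 21
Total = 3 + 18 + 10 + 3 = 34
Accuracy = 21 / 34 = 21/34

21/34


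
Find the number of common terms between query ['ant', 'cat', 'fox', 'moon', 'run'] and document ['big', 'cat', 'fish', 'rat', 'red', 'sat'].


Query terms: ['ant', 'cat', 'fox', 'moon', 'run']
Document terms: ['big', 'cat', 'fish', 'rat', 'red', 'sat']
Common terms: ['cat']
Overlap count = 1

1


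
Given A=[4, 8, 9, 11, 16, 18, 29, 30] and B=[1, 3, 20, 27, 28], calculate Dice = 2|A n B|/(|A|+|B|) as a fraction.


A intersect B = []
|A intersect B| = 0
|A| = 8, |B| = 5
Dice = 2*0 / (8+5)
= 0 / 13 = 0

0


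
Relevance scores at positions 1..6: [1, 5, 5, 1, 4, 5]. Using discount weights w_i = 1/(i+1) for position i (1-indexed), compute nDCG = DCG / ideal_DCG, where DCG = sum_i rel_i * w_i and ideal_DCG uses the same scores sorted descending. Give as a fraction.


Position discount weights w_i = 1/(i+1) for i=1..6:
Weights = [1/2, 1/3, 1/4, 1/5, 1/6, 1/7]
Actual relevance: [1, 5, 5, 1, 4, 5]
DCG = 1/2 + 5/3 + 5/4 + 1/5 + 4/6 + 5/7 = 2099/420
Ideal relevance (sorted desc): [5, 5, 5, 4, 1, 1]
Ideal DCG = 5/2 + 5/3 + 5/4 + 4/5 + 1/6 + 1/7 = 2741/420
nDCG = DCG / ideal_DCG = 2099/420 / 2741/420 = 2099/2741

2099/2741


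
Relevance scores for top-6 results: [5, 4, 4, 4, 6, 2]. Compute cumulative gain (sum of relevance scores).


Cumulative Gain = sum of relevance scores
Position 1: rel=5, running sum=5
Position 2: rel=4, running sum=9
Position 3: rel=4, running sum=13
Position 4: rel=4, running sum=17
Position 5: rel=6, running sum=23
Position 6: rel=2, running sum=25
CG = 25

25


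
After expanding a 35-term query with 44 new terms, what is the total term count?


Original terms: 35
Expansion terms: 44
Total = 35 + 44 = 79

79


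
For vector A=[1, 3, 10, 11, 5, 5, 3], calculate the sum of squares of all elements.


|A|^2 = sum of squared components
A[0]^2 = 1^2 = 1
A[1]^2 = 3^2 = 9
A[2]^2 = 10^2 = 100
A[3]^2 = 11^2 = 121
A[4]^2 = 5^2 = 25
A[5]^2 = 5^2 = 25
A[6]^2 = 3^2 = 9
Sum = 1 + 9 + 100 + 121 + 25 + 25 + 9 = 290

290


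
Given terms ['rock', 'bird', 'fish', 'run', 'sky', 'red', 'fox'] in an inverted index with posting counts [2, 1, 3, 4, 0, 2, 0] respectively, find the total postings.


Summing posting list sizes:
'rock': 2 postings
'bird': 1 postings
'fish': 3 postings
'run': 4 postings
'sky': 0 postings
'red': 2 postings
'fox': 0 postings
Total = 2 + 1 + 3 + 4 + 0 + 2 + 0 = 12

12


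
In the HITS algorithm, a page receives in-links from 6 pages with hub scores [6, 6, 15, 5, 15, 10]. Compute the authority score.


Authority = sum of hub scores of in-linkers
In-link 1: hub score = 6
In-link 2: hub score = 6
In-link 3: hub score = 15
In-link 4: hub score = 5
In-link 5: hub score = 15
In-link 6: hub score = 10
Authority = 6 + 6 + 15 + 5 + 15 + 10 = 57

57


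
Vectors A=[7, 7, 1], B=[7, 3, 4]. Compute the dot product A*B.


Dot product = sum of element-wise products
A[0]*B[0] = 7*7 = 49
A[1]*B[1] = 7*3 = 21
A[2]*B[2] = 1*4 = 4
Sum = 49 + 21 + 4 = 74

74


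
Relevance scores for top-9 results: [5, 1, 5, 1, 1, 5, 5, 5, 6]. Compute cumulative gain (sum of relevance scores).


Cumulative Gain = sum of relevance scores
Position 1: rel=5, running sum=5
Position 2: rel=1, running sum=6
Position 3: rel=5, running sum=11
Position 4: rel=1, running sum=12
Position 5: rel=1, running sum=13
Position 6: rel=5, running sum=18
Position 7: rel=5, running sum=23
Position 8: rel=5, running sum=28
Position 9: rel=6, running sum=34
CG = 34

34


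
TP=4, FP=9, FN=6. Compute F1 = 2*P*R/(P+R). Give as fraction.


F1 = 2 * P * R / (P + R)
P = TP/(TP+FP) = 4/13 = 4/13
R = TP/(TP+FN) = 4/10 = 2/5
2 * P * R = 2 * 4/13 * 2/5 = 16/65
P + R = 4/13 + 2/5 = 46/65
F1 = 16/65 / 46/65 = 8/23

8/23


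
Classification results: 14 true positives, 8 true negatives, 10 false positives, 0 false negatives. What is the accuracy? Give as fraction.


Accuracy = (TP + TN) / (TP + TN + FP + FN)
TP + TN = 14 + 8 = 22
Total = 14 + 8 + 10 + 0 = 32
Accuracy = 22 / 32 = 11/16

11/16


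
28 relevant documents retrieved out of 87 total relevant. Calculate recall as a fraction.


Recall = retrieved_relevant / total_relevant
= 28 / 87
= 28 / (28 + 59)
= 28/87

28/87


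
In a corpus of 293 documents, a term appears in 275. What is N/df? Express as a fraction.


IDF ratio = N / df
= 293 / 275
= 293/275

293/275


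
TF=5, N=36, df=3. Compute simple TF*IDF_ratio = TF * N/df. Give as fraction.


TF * (N/df)
= 5 * (36/3)
= 5 * 12
= 60

60


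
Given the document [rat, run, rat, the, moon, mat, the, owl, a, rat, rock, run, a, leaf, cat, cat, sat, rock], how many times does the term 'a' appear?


Document has 18 words
Scanning for 'a':
Found at positions: [8, 12]
Count = 2

2


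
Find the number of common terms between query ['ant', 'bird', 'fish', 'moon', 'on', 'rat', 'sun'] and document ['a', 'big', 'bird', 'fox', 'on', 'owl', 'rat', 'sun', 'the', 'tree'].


Query terms: ['ant', 'bird', 'fish', 'moon', 'on', 'rat', 'sun']
Document terms: ['a', 'big', 'bird', 'fox', 'on', 'owl', 'rat', 'sun', 'the', 'tree']
Common terms: ['bird', 'on', 'rat', 'sun']
Overlap count = 4

4


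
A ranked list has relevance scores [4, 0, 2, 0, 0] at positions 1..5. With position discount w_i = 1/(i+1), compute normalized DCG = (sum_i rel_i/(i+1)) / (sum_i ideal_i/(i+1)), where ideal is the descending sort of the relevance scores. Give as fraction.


Position discount weights w_i = 1/(i+1) for i=1..5:
Weights = [1/2, 1/3, 1/4, 1/5, 1/6]
Actual relevance: [4, 0, 2, 0, 0]
DCG = 4/2 + 0/3 + 2/4 + 0/5 + 0/6 = 5/2
Ideal relevance (sorted desc): [4, 2, 0, 0, 0]
Ideal DCG = 4/2 + 2/3 + 0/4 + 0/5 + 0/6 = 8/3
nDCG = DCG / ideal_DCG = 5/2 / 8/3 = 15/16

15/16


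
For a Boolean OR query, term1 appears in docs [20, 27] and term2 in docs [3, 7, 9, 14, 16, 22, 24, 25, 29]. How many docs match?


Boolean OR: find union of posting lists
term1 docs: [20, 27]
term2 docs: [3, 7, 9, 14, 16, 22, 24, 25, 29]
Union: [3, 7, 9, 14, 16, 20, 22, 24, 25, 27, 29]
|union| = 11

11


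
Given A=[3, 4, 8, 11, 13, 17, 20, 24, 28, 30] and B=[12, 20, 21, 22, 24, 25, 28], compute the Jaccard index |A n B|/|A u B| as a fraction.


A intersect B = [20, 24, 28]
|A intersect B| = 3
A union B = [3, 4, 8, 11, 12, 13, 17, 20, 21, 22, 24, 25, 28, 30]
|A union B| = 14
Jaccard = 3/14 = 3/14

3/14


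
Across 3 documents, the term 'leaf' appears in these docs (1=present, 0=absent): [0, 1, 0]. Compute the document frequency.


Checking each document for 'leaf':
Doc 1: absent
Doc 2: present
Doc 3: absent
df = sum of presences = 0 + 1 + 0 = 1

1


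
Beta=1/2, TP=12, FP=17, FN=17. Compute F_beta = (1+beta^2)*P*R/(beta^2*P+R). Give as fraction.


P = TP/(TP+FP) = 12/29 = 12/29
R = TP/(TP+FN) = 12/29 = 12/29
beta^2 = 1/2^2 = 1/4
(1 + beta^2) = 5/4
Numerator = (1+beta^2)*P*R = 180/841
Denominator = beta^2*P + R = 3/29 + 12/29 = 15/29
F_beta = 12/29

12/29


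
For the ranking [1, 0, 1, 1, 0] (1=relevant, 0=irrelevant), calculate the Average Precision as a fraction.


Computing P@k for each relevant position:
Position 1: relevant, P@1 = 1/1 = 1
Position 2: not relevant
Position 3: relevant, P@3 = 2/3 = 2/3
Position 4: relevant, P@4 = 3/4 = 3/4
Position 5: not relevant
Sum of P@k = 1 + 2/3 + 3/4 = 29/12
AP = 29/12 / 3 = 29/36

29/36


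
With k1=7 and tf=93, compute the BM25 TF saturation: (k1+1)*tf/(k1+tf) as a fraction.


BM25 TF component = (k1+1)*tf / (k1+tf)
k1 = 7, tf = 93
Numerator = (7+1)*93 = 744
Denominator = 7 + 93 = 100
= 744/100 = 186/25

186/25


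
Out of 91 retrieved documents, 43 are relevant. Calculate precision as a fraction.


Precision = relevant_retrieved / total_retrieved
= 43 / 91
= 43 / (43 + 48)
= 43/91

43/91


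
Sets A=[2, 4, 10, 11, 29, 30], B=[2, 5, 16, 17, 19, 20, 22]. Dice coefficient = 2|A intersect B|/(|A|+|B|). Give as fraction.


A intersect B = [2]
|A intersect B| = 1
|A| = 6, |B| = 7
Dice = 2*1 / (6+7)
= 2 / 13 = 2/13

2/13


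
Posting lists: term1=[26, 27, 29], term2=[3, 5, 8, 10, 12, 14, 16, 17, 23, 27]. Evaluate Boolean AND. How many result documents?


Boolean AND: find intersection of posting lists
term1 docs: [26, 27, 29]
term2 docs: [3, 5, 8, 10, 12, 14, 16, 17, 23, 27]
Intersection: [27]
|intersection| = 1

1


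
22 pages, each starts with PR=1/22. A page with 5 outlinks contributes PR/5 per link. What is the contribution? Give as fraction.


Initial PR = 1/22 = 1/22
Outlinks = 5
Contribution per link = PR / outlinks
= 1/22 / 5
= 1/110

1/110


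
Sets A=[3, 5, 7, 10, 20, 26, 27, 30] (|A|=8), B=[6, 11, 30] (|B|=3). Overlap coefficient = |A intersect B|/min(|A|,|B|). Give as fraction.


A intersect B = [30]
|A intersect B| = 1
min(|A|, |B|) = min(8, 3) = 3
Overlap = 1 / 3 = 1/3

1/3


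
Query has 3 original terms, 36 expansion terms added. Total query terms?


Original terms: 3
Expansion terms: 36
Total = 3 + 36 = 39

39


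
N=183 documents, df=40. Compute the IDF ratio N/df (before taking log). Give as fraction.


IDF ratio = N / df
= 183 / 40
= 183/40

183/40


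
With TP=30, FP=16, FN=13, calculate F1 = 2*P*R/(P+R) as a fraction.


F1 = 2 * P * R / (P + R)
P = TP/(TP+FP) = 30/46 = 15/23
R = TP/(TP+FN) = 30/43 = 30/43
2 * P * R = 2 * 15/23 * 30/43 = 900/989
P + R = 15/23 + 30/43 = 1335/989
F1 = 900/989 / 1335/989 = 60/89

60/89


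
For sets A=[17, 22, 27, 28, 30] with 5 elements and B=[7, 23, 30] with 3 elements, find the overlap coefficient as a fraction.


A intersect B = [30]
|A intersect B| = 1
min(|A|, |B|) = min(5, 3) = 3
Overlap = 1 / 3 = 1/3

1/3


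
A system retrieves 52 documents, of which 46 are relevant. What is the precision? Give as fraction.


Precision = relevant_retrieved / total_retrieved
= 46 / 52
= 46 / (46 + 6)
= 23/26

23/26


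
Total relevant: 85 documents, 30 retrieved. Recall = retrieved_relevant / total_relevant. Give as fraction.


Recall = retrieved_relevant / total_relevant
= 30 / 85
= 30 / (30 + 55)
= 6/17

6/17


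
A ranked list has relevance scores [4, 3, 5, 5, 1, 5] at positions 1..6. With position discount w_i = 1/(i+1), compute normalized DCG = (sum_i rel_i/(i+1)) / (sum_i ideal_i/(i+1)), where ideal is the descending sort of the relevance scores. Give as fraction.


Position discount weights w_i = 1/(i+1) for i=1..6:
Weights = [1/2, 1/3, 1/4, 1/5, 1/6, 1/7]
Actual relevance: [4, 3, 5, 5, 1, 5]
DCG = 4/2 + 3/3 + 5/4 + 5/5 + 1/6 + 5/7 = 515/84
Ideal relevance (sorted desc): [5, 5, 5, 4, 3, 1]
Ideal DCG = 5/2 + 5/3 + 5/4 + 4/5 + 3/6 + 1/7 = 2881/420
nDCG = DCG / ideal_DCG = 515/84 / 2881/420 = 2575/2881

2575/2881


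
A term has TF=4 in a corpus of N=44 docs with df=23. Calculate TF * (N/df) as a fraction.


TF * (N/df)
= 4 * (44/23)
= 4 * 44/23
= 176/23

176/23


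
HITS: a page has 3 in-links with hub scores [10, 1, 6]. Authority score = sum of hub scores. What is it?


Authority = sum of hub scores of in-linkers
In-link 1: hub score = 10
In-link 2: hub score = 1
In-link 3: hub score = 6
Authority = 10 + 1 + 6 = 17

17


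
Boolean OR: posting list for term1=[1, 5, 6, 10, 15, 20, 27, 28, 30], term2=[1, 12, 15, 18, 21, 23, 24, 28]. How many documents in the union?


Boolean OR: find union of posting lists
term1 docs: [1, 5, 6, 10, 15, 20, 27, 28, 30]
term2 docs: [1, 12, 15, 18, 21, 23, 24, 28]
Union: [1, 5, 6, 10, 12, 15, 18, 20, 21, 23, 24, 27, 28, 30]
|union| = 14

14


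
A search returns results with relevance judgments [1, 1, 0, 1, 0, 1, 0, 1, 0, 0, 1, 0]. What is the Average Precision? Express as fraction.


Computing P@k for each relevant position:
Position 1: relevant, P@1 = 1/1 = 1
Position 2: relevant, P@2 = 2/2 = 1
Position 3: not relevant
Position 4: relevant, P@4 = 3/4 = 3/4
Position 5: not relevant
Position 6: relevant, P@6 = 4/6 = 2/3
Position 7: not relevant
Position 8: relevant, P@8 = 5/8 = 5/8
Position 9: not relevant
Position 10: not relevant
Position 11: relevant, P@11 = 6/11 = 6/11
Position 12: not relevant
Sum of P@k = 1 + 1 + 3/4 + 2/3 + 5/8 + 6/11 = 1211/264
AP = 1211/264 / 6 = 1211/1584

1211/1584


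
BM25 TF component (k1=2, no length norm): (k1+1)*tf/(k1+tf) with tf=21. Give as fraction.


BM25 TF component = (k1+1)*tf / (k1+tf)
k1 = 2, tf = 21
Numerator = (2+1)*21 = 63
Denominator = 2 + 21 = 23
= 63/23 = 63/23

63/23


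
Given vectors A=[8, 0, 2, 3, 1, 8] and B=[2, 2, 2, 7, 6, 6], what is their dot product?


Dot product = sum of element-wise products
A[0]*B[0] = 8*2 = 16
A[1]*B[1] = 0*2 = 0
A[2]*B[2] = 2*2 = 4
A[3]*B[3] = 3*7 = 21
A[4]*B[4] = 1*6 = 6
A[5]*B[5] = 8*6 = 48
Sum = 16 + 0 + 4 + 21 + 6 + 48 = 95

95


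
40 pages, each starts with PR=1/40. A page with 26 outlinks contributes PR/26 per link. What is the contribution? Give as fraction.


Initial PR = 1/40 = 1/40
Outlinks = 26
Contribution per link = PR / outlinks
= 1/40 / 26
= 1/1040

1/1040


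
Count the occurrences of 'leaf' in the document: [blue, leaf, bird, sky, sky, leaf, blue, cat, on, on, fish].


Document has 11 words
Scanning for 'leaf':
Found at positions: [1, 5]
Count = 2

2


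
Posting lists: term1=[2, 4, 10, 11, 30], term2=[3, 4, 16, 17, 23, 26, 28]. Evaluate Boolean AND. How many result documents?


Boolean AND: find intersection of posting lists
term1 docs: [2, 4, 10, 11, 30]
term2 docs: [3, 4, 16, 17, 23, 26, 28]
Intersection: [4]
|intersection| = 1

1


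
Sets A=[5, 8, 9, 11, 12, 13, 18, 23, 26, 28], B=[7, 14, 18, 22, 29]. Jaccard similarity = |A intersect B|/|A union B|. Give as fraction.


A intersect B = [18]
|A intersect B| = 1
A union B = [5, 7, 8, 9, 11, 12, 13, 14, 18, 22, 23, 26, 28, 29]
|A union B| = 14
Jaccard = 1/14 = 1/14

1/14


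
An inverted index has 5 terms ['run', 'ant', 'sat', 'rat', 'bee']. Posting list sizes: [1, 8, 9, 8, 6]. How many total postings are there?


Summing posting list sizes:
'run': 1 postings
'ant': 8 postings
'sat': 9 postings
'rat': 8 postings
'bee': 6 postings
Total = 1 + 8 + 9 + 8 + 6 = 32

32


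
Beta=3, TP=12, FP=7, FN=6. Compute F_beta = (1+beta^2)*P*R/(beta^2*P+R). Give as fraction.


P = TP/(TP+FP) = 12/19 = 12/19
R = TP/(TP+FN) = 12/18 = 2/3
beta^2 = 3^2 = 9
(1 + beta^2) = 10
Numerator = (1+beta^2)*P*R = 80/19
Denominator = beta^2*P + R = 108/19 + 2/3 = 362/57
F_beta = 120/181

120/181


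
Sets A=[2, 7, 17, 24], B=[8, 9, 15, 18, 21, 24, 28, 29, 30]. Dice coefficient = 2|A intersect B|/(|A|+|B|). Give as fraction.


A intersect B = [24]
|A intersect B| = 1
|A| = 4, |B| = 9
Dice = 2*1 / (4+9)
= 2 / 13 = 2/13

2/13


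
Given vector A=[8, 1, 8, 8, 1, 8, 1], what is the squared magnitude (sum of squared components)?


|A|^2 = sum of squared components
A[0]^2 = 8^2 = 64
A[1]^2 = 1^2 = 1
A[2]^2 = 8^2 = 64
A[3]^2 = 8^2 = 64
A[4]^2 = 1^2 = 1
A[5]^2 = 8^2 = 64
A[6]^2 = 1^2 = 1
Sum = 64 + 1 + 64 + 64 + 1 + 64 + 1 = 259

259


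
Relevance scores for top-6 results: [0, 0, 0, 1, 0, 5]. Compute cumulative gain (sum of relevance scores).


Cumulative Gain = sum of relevance scores
Position 1: rel=0, running sum=0
Position 2: rel=0, running sum=0
Position 3: rel=0, running sum=0
Position 4: rel=1, running sum=1
Position 5: rel=0, running sum=1
Position 6: rel=5, running sum=6
CG = 6

6


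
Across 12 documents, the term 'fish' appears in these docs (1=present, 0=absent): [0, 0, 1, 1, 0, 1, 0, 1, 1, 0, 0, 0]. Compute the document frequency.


Checking each document for 'fish':
Doc 1: absent
Doc 2: absent
Doc 3: present
Doc 4: present
Doc 5: absent
Doc 6: present
Doc 7: absent
Doc 8: present
Doc 9: present
Doc 10: absent
Doc 11: absent
Doc 12: absent
df = sum of presences = 0 + 0 + 1 + 1 + 0 + 1 + 0 + 1 + 1 + 0 + 0 + 0 = 5

5


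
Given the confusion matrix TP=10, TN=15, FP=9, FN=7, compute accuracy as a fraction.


Accuracy = (TP + TN) / (TP + TN + FP + FN)
TP + TN = 10 + 15 = 25
Total = 10 + 15 + 9 + 7 = 41
Accuracy = 25 / 41 = 25/41

25/41


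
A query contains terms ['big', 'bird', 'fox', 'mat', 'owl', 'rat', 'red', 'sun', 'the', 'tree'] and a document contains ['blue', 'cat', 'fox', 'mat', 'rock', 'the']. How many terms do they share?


Query terms: ['big', 'bird', 'fox', 'mat', 'owl', 'rat', 'red', 'sun', 'the', 'tree']
Document terms: ['blue', 'cat', 'fox', 'mat', 'rock', 'the']
Common terms: ['fox', 'mat', 'the']
Overlap count = 3

3


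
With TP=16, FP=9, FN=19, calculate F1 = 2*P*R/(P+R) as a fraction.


F1 = 2 * P * R / (P + R)
P = TP/(TP+FP) = 16/25 = 16/25
R = TP/(TP+FN) = 16/35 = 16/35
2 * P * R = 2 * 16/25 * 16/35 = 512/875
P + R = 16/25 + 16/35 = 192/175
F1 = 512/875 / 192/175 = 8/15

8/15


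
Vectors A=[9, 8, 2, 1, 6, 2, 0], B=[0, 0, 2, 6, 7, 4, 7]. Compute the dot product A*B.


Dot product = sum of element-wise products
A[0]*B[0] = 9*0 = 0
A[1]*B[1] = 8*0 = 0
A[2]*B[2] = 2*2 = 4
A[3]*B[3] = 1*6 = 6
A[4]*B[4] = 6*7 = 42
A[5]*B[5] = 2*4 = 8
A[6]*B[6] = 0*7 = 0
Sum = 0 + 0 + 4 + 6 + 42 + 8 + 0 = 60

60


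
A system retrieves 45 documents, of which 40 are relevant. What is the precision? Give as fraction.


Precision = relevant_retrieved / total_retrieved
= 40 / 45
= 40 / (40 + 5)
= 8/9

8/9


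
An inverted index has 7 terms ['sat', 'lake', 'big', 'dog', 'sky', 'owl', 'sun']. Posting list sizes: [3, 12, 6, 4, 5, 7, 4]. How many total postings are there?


Summing posting list sizes:
'sat': 3 postings
'lake': 12 postings
'big': 6 postings
'dog': 4 postings
'sky': 5 postings
'owl': 7 postings
'sun': 4 postings
Total = 3 + 12 + 6 + 4 + 5 + 7 + 4 = 41

41


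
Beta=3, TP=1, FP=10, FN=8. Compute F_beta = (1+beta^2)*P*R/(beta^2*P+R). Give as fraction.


P = TP/(TP+FP) = 1/11 = 1/11
R = TP/(TP+FN) = 1/9 = 1/9
beta^2 = 3^2 = 9
(1 + beta^2) = 10
Numerator = (1+beta^2)*P*R = 10/99
Denominator = beta^2*P + R = 9/11 + 1/9 = 92/99
F_beta = 5/46

5/46


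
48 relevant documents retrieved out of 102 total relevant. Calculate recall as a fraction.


Recall = retrieved_relevant / total_relevant
= 48 / 102
= 48 / (48 + 54)
= 8/17

8/17


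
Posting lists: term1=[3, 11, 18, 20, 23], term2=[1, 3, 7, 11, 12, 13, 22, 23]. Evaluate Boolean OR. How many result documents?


Boolean OR: find union of posting lists
term1 docs: [3, 11, 18, 20, 23]
term2 docs: [1, 3, 7, 11, 12, 13, 22, 23]
Union: [1, 3, 7, 11, 12, 13, 18, 20, 22, 23]
|union| = 10

10


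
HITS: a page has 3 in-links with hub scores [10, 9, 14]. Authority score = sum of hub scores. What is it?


Authority = sum of hub scores of in-linkers
In-link 1: hub score = 10
In-link 2: hub score = 9
In-link 3: hub score = 14
Authority = 10 + 9 + 14 = 33

33


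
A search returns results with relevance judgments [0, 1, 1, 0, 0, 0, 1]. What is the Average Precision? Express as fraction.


Computing P@k for each relevant position:
Position 1: not relevant
Position 2: relevant, P@2 = 1/2 = 1/2
Position 3: relevant, P@3 = 2/3 = 2/3
Position 4: not relevant
Position 5: not relevant
Position 6: not relevant
Position 7: relevant, P@7 = 3/7 = 3/7
Sum of P@k = 1/2 + 2/3 + 3/7 = 67/42
AP = 67/42 / 3 = 67/126

67/126


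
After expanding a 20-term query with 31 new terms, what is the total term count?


Original terms: 20
Expansion terms: 31
Total = 20 + 31 = 51

51


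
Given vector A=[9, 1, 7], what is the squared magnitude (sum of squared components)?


|A|^2 = sum of squared components
A[0]^2 = 9^2 = 81
A[1]^2 = 1^2 = 1
A[2]^2 = 7^2 = 49
Sum = 81 + 1 + 49 = 131

131


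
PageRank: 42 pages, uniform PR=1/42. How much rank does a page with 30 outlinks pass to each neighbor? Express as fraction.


Initial PR = 1/42 = 1/42
Outlinks = 30
Contribution per link = PR / outlinks
= 1/42 / 30
= 1/1260

1/1260


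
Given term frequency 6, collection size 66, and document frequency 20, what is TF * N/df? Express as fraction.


TF * (N/df)
= 6 * (66/20)
= 6 * 33/10
= 99/5

99/5


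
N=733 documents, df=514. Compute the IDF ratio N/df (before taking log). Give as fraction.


IDF ratio = N / df
= 733 / 514
= 733/514

733/514


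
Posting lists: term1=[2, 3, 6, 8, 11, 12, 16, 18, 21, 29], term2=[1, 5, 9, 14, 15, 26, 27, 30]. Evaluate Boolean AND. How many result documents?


Boolean AND: find intersection of posting lists
term1 docs: [2, 3, 6, 8, 11, 12, 16, 18, 21, 29]
term2 docs: [1, 5, 9, 14, 15, 26, 27, 30]
Intersection: []
|intersection| = 0

0


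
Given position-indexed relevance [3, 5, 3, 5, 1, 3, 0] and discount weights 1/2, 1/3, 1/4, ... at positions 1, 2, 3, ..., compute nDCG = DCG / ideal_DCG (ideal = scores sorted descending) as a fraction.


Position discount weights w_i = 1/(i+1) for i=1..7:
Weights = [1/2, 1/3, 1/4, 1/5, 1/6, 1/7, 1/8]
Actual relevance: [3, 5, 3, 5, 1, 3, 0]
DCG = 3/2 + 5/3 + 3/4 + 5/5 + 1/6 + 3/7 + 0/8 = 463/84
Ideal relevance (sorted desc): [5, 5, 3, 3, 3, 1, 0]
Ideal DCG = 5/2 + 5/3 + 3/4 + 3/5 + 3/6 + 1/7 + 0/8 = 2587/420
nDCG = DCG / ideal_DCG = 463/84 / 2587/420 = 2315/2587

2315/2587


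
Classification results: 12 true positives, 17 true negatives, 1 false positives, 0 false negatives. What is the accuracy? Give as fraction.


Accuracy = (TP + TN) / (TP + TN + FP + FN)
TP + TN = 12 + 17 = 29
Total = 12 + 17 + 1 + 0 = 30
Accuracy = 29 / 30 = 29/30

29/30


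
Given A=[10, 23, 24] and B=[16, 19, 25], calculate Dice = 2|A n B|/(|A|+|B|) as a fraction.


A intersect B = []
|A intersect B| = 0
|A| = 3, |B| = 3
Dice = 2*0 / (3+3)
= 0 / 6 = 0

0


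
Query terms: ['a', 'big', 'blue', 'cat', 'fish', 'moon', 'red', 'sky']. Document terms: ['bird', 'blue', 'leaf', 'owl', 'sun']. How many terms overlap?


Query terms: ['a', 'big', 'blue', 'cat', 'fish', 'moon', 'red', 'sky']
Document terms: ['bird', 'blue', 'leaf', 'owl', 'sun']
Common terms: ['blue']
Overlap count = 1

1


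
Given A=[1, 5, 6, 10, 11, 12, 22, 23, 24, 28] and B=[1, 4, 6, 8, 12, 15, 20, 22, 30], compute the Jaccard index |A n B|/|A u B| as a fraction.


A intersect B = [1, 6, 12, 22]
|A intersect B| = 4
A union B = [1, 4, 5, 6, 8, 10, 11, 12, 15, 20, 22, 23, 24, 28, 30]
|A union B| = 15
Jaccard = 4/15 = 4/15

4/15


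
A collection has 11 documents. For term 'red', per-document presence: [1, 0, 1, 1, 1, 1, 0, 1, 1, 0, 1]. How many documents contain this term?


Checking each document for 'red':
Doc 1: present
Doc 2: absent
Doc 3: present
Doc 4: present
Doc 5: present
Doc 6: present
Doc 7: absent
Doc 8: present
Doc 9: present
Doc 10: absent
Doc 11: present
df = sum of presences = 1 + 0 + 1 + 1 + 1 + 1 + 0 + 1 + 1 + 0 + 1 = 8

8


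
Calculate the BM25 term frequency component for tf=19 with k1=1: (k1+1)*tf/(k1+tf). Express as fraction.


BM25 TF component = (k1+1)*tf / (k1+tf)
k1 = 1, tf = 19
Numerator = (1+1)*19 = 38
Denominator = 1 + 19 = 20
= 38/20 = 19/10

19/10


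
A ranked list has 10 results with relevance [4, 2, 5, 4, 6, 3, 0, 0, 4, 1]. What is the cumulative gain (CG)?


Cumulative Gain = sum of relevance scores
Position 1: rel=4, running sum=4
Position 2: rel=2, running sum=6
Position 3: rel=5, running sum=11
Position 4: rel=4, running sum=15
Position 5: rel=6, running sum=21
Position 6: rel=3, running sum=24
Position 7: rel=0, running sum=24
Position 8: rel=0, running sum=24
Position 9: rel=4, running sum=28
Position 10: rel=1, running sum=29
CG = 29

29


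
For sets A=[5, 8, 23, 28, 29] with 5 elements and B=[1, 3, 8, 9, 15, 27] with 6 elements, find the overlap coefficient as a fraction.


A intersect B = [8]
|A intersect B| = 1
min(|A|, |B|) = min(5, 6) = 5
Overlap = 1 / 5 = 1/5

1/5


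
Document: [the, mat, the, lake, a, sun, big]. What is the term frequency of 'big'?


Document has 7 words
Scanning for 'big':
Found at positions: [6]
Count = 1

1


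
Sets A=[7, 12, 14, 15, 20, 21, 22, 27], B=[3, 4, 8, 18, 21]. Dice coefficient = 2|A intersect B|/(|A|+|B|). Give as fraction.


A intersect B = [21]
|A intersect B| = 1
|A| = 8, |B| = 5
Dice = 2*1 / (8+5)
= 2 / 13 = 2/13

2/13


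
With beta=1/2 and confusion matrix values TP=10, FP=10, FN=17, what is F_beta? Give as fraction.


P = TP/(TP+FP) = 10/20 = 1/2
R = TP/(TP+FN) = 10/27 = 10/27
beta^2 = 1/2^2 = 1/4
(1 + beta^2) = 5/4
Numerator = (1+beta^2)*P*R = 25/108
Denominator = beta^2*P + R = 1/8 + 10/27 = 107/216
F_beta = 50/107

50/107


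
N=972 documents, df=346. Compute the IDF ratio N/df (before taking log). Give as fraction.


IDF ratio = N / df
= 972 / 346
= 486/173

486/173


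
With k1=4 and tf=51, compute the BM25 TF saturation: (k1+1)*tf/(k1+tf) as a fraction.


BM25 TF component = (k1+1)*tf / (k1+tf)
k1 = 4, tf = 51
Numerator = (4+1)*51 = 255
Denominator = 4 + 51 = 55
= 255/55 = 51/11

51/11


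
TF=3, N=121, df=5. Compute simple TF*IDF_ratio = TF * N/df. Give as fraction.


TF * (N/df)
= 3 * (121/5)
= 3 * 121/5
= 363/5

363/5


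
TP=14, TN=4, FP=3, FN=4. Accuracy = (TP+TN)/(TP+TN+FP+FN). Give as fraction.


Accuracy = (TP + TN) / (TP + TN + FP + FN)
TP + TN = 14 + 4 = 18
Total = 14 + 4 + 3 + 4 = 25
Accuracy = 18 / 25 = 18/25

18/25


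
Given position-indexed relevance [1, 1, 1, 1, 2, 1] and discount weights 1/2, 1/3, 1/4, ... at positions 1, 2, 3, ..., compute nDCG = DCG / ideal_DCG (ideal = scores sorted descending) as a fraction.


Position discount weights w_i = 1/(i+1) for i=1..6:
Weights = [1/2, 1/3, 1/4, 1/5, 1/6, 1/7]
Actual relevance: [1, 1, 1, 1, 2, 1]
DCG = 1/2 + 1/3 + 1/4 + 1/5 + 2/6 + 1/7 = 739/420
Ideal relevance (sorted desc): [2, 1, 1, 1, 1, 1]
Ideal DCG = 2/2 + 1/3 + 1/4 + 1/5 + 1/6 + 1/7 = 293/140
nDCG = DCG / ideal_DCG = 739/420 / 293/140 = 739/879

739/879


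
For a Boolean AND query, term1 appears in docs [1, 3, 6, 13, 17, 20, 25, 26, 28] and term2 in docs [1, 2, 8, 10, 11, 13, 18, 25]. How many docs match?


Boolean AND: find intersection of posting lists
term1 docs: [1, 3, 6, 13, 17, 20, 25, 26, 28]
term2 docs: [1, 2, 8, 10, 11, 13, 18, 25]
Intersection: [1, 13, 25]
|intersection| = 3

3


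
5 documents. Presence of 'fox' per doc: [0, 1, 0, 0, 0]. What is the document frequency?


Checking each document for 'fox':
Doc 1: absent
Doc 2: present
Doc 3: absent
Doc 4: absent
Doc 5: absent
df = sum of presences = 0 + 1 + 0 + 0 + 0 = 1

1


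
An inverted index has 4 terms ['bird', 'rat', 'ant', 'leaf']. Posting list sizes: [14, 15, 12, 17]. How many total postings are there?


Summing posting list sizes:
'bird': 14 postings
'rat': 15 postings
'ant': 12 postings
'leaf': 17 postings
Total = 14 + 15 + 12 + 17 = 58

58


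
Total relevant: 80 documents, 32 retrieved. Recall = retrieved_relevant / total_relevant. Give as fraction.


Recall = retrieved_relevant / total_relevant
= 32 / 80
= 32 / (32 + 48)
= 2/5

2/5


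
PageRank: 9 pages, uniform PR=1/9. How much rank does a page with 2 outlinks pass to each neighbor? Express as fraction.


Initial PR = 1/9 = 1/9
Outlinks = 2
Contribution per link = PR / outlinks
= 1/9 / 2
= 1/18

1/18


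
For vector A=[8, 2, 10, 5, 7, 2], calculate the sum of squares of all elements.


|A|^2 = sum of squared components
A[0]^2 = 8^2 = 64
A[1]^2 = 2^2 = 4
A[2]^2 = 10^2 = 100
A[3]^2 = 5^2 = 25
A[4]^2 = 7^2 = 49
A[5]^2 = 2^2 = 4
Sum = 64 + 4 + 100 + 25 + 49 + 4 = 246

246


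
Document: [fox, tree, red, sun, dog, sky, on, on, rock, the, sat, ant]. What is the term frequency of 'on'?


Document has 12 words
Scanning for 'on':
Found at positions: [6, 7]
Count = 2

2


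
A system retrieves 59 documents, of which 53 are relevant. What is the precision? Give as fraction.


Precision = relevant_retrieved / total_retrieved
= 53 / 59
= 53 / (53 + 6)
= 53/59

53/59


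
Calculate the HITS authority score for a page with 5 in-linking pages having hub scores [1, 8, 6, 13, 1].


Authority = sum of hub scores of in-linkers
In-link 1: hub score = 1
In-link 2: hub score = 8
In-link 3: hub score = 6
In-link 4: hub score = 13
In-link 5: hub score = 1
Authority = 1 + 8 + 6 + 13 + 1 = 29

29


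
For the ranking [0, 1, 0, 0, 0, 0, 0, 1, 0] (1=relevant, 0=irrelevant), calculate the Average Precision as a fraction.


Computing P@k for each relevant position:
Position 1: not relevant
Position 2: relevant, P@2 = 1/2 = 1/2
Position 3: not relevant
Position 4: not relevant
Position 5: not relevant
Position 6: not relevant
Position 7: not relevant
Position 8: relevant, P@8 = 2/8 = 1/4
Position 9: not relevant
Sum of P@k = 1/2 + 1/4 = 3/4
AP = 3/4 / 2 = 3/8

3/8


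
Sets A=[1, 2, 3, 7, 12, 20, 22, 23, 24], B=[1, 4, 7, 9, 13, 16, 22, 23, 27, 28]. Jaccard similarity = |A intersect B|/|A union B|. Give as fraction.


A intersect B = [1, 7, 22, 23]
|A intersect B| = 4
A union B = [1, 2, 3, 4, 7, 9, 12, 13, 16, 20, 22, 23, 24, 27, 28]
|A union B| = 15
Jaccard = 4/15 = 4/15

4/15


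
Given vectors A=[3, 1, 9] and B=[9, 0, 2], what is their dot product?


Dot product = sum of element-wise products
A[0]*B[0] = 3*9 = 27
A[1]*B[1] = 1*0 = 0
A[2]*B[2] = 9*2 = 18
Sum = 27 + 0 + 18 = 45

45


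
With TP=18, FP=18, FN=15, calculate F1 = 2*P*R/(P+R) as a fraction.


F1 = 2 * P * R / (P + R)
P = TP/(TP+FP) = 18/36 = 1/2
R = TP/(TP+FN) = 18/33 = 6/11
2 * P * R = 2 * 1/2 * 6/11 = 6/11
P + R = 1/2 + 6/11 = 23/22
F1 = 6/11 / 23/22 = 12/23

12/23


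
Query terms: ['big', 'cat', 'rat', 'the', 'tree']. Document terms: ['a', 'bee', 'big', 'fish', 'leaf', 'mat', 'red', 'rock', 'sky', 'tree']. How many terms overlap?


Query terms: ['big', 'cat', 'rat', 'the', 'tree']
Document terms: ['a', 'bee', 'big', 'fish', 'leaf', 'mat', 'red', 'rock', 'sky', 'tree']
Common terms: ['big', 'tree']
Overlap count = 2

2


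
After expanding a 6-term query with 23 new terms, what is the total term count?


Original terms: 6
Expansion terms: 23
Total = 6 + 23 = 29

29


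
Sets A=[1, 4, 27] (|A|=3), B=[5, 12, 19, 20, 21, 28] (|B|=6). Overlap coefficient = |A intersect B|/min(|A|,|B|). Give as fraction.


A intersect B = []
|A intersect B| = 0
min(|A|, |B|) = min(3, 6) = 3
Overlap = 0 / 3 = 0

0


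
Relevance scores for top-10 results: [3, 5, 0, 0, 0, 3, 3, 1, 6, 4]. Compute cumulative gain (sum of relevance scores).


Cumulative Gain = sum of relevance scores
Position 1: rel=3, running sum=3
Position 2: rel=5, running sum=8
Position 3: rel=0, running sum=8
Position 4: rel=0, running sum=8
Position 5: rel=0, running sum=8
Position 6: rel=3, running sum=11
Position 7: rel=3, running sum=14
Position 8: rel=1, running sum=15
Position 9: rel=6, running sum=21
Position 10: rel=4, running sum=25
CG = 25

25


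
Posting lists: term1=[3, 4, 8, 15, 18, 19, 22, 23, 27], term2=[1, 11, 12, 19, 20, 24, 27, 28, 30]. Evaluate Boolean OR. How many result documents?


Boolean OR: find union of posting lists
term1 docs: [3, 4, 8, 15, 18, 19, 22, 23, 27]
term2 docs: [1, 11, 12, 19, 20, 24, 27, 28, 30]
Union: [1, 3, 4, 8, 11, 12, 15, 18, 19, 20, 22, 23, 24, 27, 28, 30]
|union| = 16

16


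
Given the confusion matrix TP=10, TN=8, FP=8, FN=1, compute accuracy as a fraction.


Accuracy = (TP + TN) / (TP + TN + FP + FN)
TP + TN = 10 + 8 = 18
Total = 10 + 8 + 8 + 1 = 27
Accuracy = 18 / 27 = 2/3

2/3


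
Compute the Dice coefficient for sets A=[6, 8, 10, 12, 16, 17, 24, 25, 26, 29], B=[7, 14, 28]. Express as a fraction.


A intersect B = []
|A intersect B| = 0
|A| = 10, |B| = 3
Dice = 2*0 / (10+3)
= 0 / 13 = 0

0


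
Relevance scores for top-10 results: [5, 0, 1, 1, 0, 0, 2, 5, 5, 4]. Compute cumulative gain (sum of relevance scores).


Cumulative Gain = sum of relevance scores
Position 1: rel=5, running sum=5
Position 2: rel=0, running sum=5
Position 3: rel=1, running sum=6
Position 4: rel=1, running sum=7
Position 5: rel=0, running sum=7
Position 6: rel=0, running sum=7
Position 7: rel=2, running sum=9
Position 8: rel=5, running sum=14
Position 9: rel=5, running sum=19
Position 10: rel=4, running sum=23
CG = 23

23


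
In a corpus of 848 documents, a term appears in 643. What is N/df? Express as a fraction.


IDF ratio = N / df
= 848 / 643
= 848/643

848/643


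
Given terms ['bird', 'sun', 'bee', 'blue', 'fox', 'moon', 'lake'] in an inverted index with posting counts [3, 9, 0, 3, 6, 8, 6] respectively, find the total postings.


Summing posting list sizes:
'bird': 3 postings
'sun': 9 postings
'bee': 0 postings
'blue': 3 postings
'fox': 6 postings
'moon': 8 postings
'lake': 6 postings
Total = 3 + 9 + 0 + 3 + 6 + 8 + 6 = 35

35


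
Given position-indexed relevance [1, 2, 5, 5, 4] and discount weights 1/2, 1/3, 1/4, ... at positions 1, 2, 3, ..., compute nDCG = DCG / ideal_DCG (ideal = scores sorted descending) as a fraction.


Position discount weights w_i = 1/(i+1) for i=1..5:
Weights = [1/2, 1/3, 1/4, 1/5, 1/6]
Actual relevance: [1, 2, 5, 5, 4]
DCG = 1/2 + 2/3 + 5/4 + 5/5 + 4/6 = 49/12
Ideal relevance (sorted desc): [5, 5, 4, 2, 1]
Ideal DCG = 5/2 + 5/3 + 4/4 + 2/5 + 1/6 = 86/15
nDCG = DCG / ideal_DCG = 49/12 / 86/15 = 245/344

245/344


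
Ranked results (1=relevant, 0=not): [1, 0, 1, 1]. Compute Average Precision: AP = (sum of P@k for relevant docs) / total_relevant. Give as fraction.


Computing P@k for each relevant position:
Position 1: relevant, P@1 = 1/1 = 1
Position 2: not relevant
Position 3: relevant, P@3 = 2/3 = 2/3
Position 4: relevant, P@4 = 3/4 = 3/4
Sum of P@k = 1 + 2/3 + 3/4 = 29/12
AP = 29/12 / 3 = 29/36

29/36


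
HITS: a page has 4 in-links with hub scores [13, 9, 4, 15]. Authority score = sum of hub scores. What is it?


Authority = sum of hub scores of in-linkers
In-link 1: hub score = 13
In-link 2: hub score = 9
In-link 3: hub score = 4
In-link 4: hub score = 15
Authority = 13 + 9 + 4 + 15 = 41

41


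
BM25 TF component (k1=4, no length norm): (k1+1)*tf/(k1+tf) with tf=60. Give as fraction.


BM25 TF component = (k1+1)*tf / (k1+tf)
k1 = 4, tf = 60
Numerator = (4+1)*60 = 300
Denominator = 4 + 60 = 64
= 300/64 = 75/16

75/16


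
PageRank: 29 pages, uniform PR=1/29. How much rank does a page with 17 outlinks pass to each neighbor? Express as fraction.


Initial PR = 1/29 = 1/29
Outlinks = 17
Contribution per link = PR / outlinks
= 1/29 / 17
= 1/493

1/493


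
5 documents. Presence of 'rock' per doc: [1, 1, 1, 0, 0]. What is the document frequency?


Checking each document for 'rock':
Doc 1: present
Doc 2: present
Doc 3: present
Doc 4: absent
Doc 5: absent
df = sum of presences = 1 + 1 + 1 + 0 + 0 = 3

3


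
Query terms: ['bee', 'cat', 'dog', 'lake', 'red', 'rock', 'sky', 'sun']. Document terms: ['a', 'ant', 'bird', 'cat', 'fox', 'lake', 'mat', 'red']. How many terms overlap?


Query terms: ['bee', 'cat', 'dog', 'lake', 'red', 'rock', 'sky', 'sun']
Document terms: ['a', 'ant', 'bird', 'cat', 'fox', 'lake', 'mat', 'red']
Common terms: ['cat', 'lake', 'red']
Overlap count = 3

3


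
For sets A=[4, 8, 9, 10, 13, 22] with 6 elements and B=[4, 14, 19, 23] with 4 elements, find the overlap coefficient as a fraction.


A intersect B = [4]
|A intersect B| = 1
min(|A|, |B|) = min(6, 4) = 4
Overlap = 1 / 4 = 1/4

1/4


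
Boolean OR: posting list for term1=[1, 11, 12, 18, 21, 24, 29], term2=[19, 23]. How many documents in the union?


Boolean OR: find union of posting lists
term1 docs: [1, 11, 12, 18, 21, 24, 29]
term2 docs: [19, 23]
Union: [1, 11, 12, 18, 19, 21, 23, 24, 29]
|union| = 9

9


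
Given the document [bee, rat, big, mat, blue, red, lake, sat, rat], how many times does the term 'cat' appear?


Document has 9 words
Scanning for 'cat':
Term not found in document
Count = 0

0


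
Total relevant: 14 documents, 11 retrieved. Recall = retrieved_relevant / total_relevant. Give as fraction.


Recall = retrieved_relevant / total_relevant
= 11 / 14
= 11 / (11 + 3)
= 11/14

11/14


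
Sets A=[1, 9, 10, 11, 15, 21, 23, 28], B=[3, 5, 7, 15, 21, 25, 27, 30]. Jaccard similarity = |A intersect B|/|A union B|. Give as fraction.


A intersect B = [15, 21]
|A intersect B| = 2
A union B = [1, 3, 5, 7, 9, 10, 11, 15, 21, 23, 25, 27, 28, 30]
|A union B| = 14
Jaccard = 2/14 = 1/7

1/7


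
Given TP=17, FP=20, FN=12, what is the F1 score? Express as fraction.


F1 = 2 * P * R / (P + R)
P = TP/(TP+FP) = 17/37 = 17/37
R = TP/(TP+FN) = 17/29 = 17/29
2 * P * R = 2 * 17/37 * 17/29 = 578/1073
P + R = 17/37 + 17/29 = 1122/1073
F1 = 578/1073 / 1122/1073 = 17/33

17/33


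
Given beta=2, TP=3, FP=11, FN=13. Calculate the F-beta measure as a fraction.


P = TP/(TP+FP) = 3/14 = 3/14
R = TP/(TP+FN) = 3/16 = 3/16
beta^2 = 2^2 = 4
(1 + beta^2) = 5
Numerator = (1+beta^2)*P*R = 45/224
Denominator = beta^2*P + R = 6/7 + 3/16 = 117/112
F_beta = 5/26

5/26
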